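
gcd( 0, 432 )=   432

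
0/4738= 0 = 0.00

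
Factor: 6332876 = 2^2*11^1*163^1 * 883^1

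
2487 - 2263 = 224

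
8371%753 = 88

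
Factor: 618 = 2^1*3^1*103^1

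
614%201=11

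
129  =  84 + 45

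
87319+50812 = 138131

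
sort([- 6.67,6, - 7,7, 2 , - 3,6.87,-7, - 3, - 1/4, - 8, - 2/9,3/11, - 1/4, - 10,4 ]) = [ - 10,-8, - 7,-7, - 6.67, - 3,-3 ,-1/4, - 1/4, - 2/9, 3/11,2,  4, 6, 6.87 , 7]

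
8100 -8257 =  - 157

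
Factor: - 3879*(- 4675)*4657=84451551525 = 3^2*5^2*11^1*17^1*431^1*4657^1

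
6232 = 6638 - 406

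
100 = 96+4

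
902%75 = 2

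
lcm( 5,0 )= 0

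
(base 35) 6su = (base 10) 8360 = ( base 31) 8LL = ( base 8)20250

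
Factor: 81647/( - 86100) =-2^(- 2)*3^( - 1)*5^(-2)*7^( - 1 )*41^( - 1 )*81647^1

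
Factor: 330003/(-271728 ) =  - 991/816 = - 2^( - 4)*3^(-1 )*17^ ( - 1)*991^1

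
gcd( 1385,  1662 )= 277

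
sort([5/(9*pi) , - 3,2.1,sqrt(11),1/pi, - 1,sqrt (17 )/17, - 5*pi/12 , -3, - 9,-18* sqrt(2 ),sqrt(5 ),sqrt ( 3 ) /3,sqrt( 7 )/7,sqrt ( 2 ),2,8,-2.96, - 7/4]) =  [ - 18 * sqrt (2 ), - 9,-3 , - 3,-2.96,  -  7/4, -5*pi/12, -1, 5/(9*pi ),  sqrt( 17)/17,1/pi,sqrt(7)/7,sqrt(3 )/3,sqrt(2 ),2, 2.1,sqrt(5) , sqrt ( 11 ), 8 ]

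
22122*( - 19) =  - 420318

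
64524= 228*283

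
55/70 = 11/14 = 0.79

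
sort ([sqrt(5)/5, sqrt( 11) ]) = [sqrt( 5 ) /5,sqrt( 11)]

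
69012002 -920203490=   -  851191488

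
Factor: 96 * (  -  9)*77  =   - 66528 = -  2^5 * 3^3*7^1*11^1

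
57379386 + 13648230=71027616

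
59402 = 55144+4258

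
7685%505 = 110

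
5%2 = 1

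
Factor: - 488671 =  - 61^1 * 8011^1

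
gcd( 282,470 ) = 94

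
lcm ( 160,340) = 2720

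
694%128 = 54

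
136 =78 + 58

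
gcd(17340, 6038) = 2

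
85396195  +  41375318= 126771513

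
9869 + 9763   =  19632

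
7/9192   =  7/9192 =0.00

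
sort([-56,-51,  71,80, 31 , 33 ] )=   [ - 56,-51  ,  31,33,71, 80]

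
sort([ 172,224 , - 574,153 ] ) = [  -  574,153,172,224 ] 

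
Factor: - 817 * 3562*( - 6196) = 18031314184 = 2^3*13^1*19^1*43^1*137^1*1549^1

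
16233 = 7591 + 8642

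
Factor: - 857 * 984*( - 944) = 796063872 =2^7*3^1*41^1*59^1*857^1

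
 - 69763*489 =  - 34114107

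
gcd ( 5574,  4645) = 929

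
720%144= 0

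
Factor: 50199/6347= 3^1*11^(-1)*29^1 = 87/11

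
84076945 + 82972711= 167049656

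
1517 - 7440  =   - 5923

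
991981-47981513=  - 46989532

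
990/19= 990/19 =52.11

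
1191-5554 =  - 4363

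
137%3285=137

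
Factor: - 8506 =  - 2^1  *4253^1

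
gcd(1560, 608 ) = 8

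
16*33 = 528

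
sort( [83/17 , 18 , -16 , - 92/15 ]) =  [ - 16, - 92/15,83/17,  18]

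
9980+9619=19599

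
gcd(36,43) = 1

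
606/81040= 303/40520 = 0.01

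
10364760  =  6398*1620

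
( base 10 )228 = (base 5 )1403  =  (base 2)11100100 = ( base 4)3210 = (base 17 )d7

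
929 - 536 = 393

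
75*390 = 29250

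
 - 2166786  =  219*(- 9894 ) 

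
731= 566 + 165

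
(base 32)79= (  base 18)ch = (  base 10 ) 233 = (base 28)89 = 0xE9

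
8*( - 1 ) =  -8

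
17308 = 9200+8108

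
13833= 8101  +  5732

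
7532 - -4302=11834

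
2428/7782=1214/3891 = 0.31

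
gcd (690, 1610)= 230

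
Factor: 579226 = 2^1*109^1*2657^1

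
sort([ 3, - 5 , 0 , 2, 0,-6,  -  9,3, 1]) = [ - 9, - 6, - 5,0,0,1, 2, 3, 3]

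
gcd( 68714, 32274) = 2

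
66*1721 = 113586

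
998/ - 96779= - 998/96779 = - 0.01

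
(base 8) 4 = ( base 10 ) 4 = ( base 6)4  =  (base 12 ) 4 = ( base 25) 4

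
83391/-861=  - 3971/41 = -96.85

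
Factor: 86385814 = 2^1*43192907^1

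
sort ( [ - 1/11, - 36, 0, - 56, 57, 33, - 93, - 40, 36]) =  [-93,- 56, - 40, - 36, - 1/11,0,33, 36, 57]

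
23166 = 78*297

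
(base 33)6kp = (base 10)7219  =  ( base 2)1110000110011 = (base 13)3394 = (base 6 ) 53231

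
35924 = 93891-57967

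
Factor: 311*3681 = 1144791 = 3^2 * 311^1  *409^1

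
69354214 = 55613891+13740323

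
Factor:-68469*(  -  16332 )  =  2^2*3^2 * 29^1*787^1*1361^1 = 1118235708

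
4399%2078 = 243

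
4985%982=75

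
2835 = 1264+1571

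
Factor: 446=2^1*223^1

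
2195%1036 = 123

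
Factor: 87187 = 87187^1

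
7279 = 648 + 6631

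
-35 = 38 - 73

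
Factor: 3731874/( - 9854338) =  - 3^1*13^( - 1)*17^1*36587^1 * 379013^(-1 ) = - 1865937/4927169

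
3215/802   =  3215/802=4.01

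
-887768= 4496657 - 5384425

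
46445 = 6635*7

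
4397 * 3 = 13191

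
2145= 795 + 1350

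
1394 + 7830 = 9224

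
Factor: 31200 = 2^5*3^1*5^2*13^1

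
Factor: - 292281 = - 3^1*11^1*17^1*521^1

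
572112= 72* 7946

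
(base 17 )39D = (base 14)53b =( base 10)1033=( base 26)1DJ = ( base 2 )10000001001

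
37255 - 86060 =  - 48805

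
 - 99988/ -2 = 49994/1= 49994.00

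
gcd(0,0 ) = 0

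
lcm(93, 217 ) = 651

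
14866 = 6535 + 8331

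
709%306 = 97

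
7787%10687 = 7787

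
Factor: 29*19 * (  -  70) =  - 2^1*5^1 *7^1*19^1*29^1 = - 38570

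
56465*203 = 11462395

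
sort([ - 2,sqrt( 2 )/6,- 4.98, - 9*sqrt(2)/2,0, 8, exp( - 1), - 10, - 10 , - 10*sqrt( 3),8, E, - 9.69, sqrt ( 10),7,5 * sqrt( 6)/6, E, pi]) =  [  -  10 * sqrt (3), - 10,-10,-9.69, - 9 * sqrt( 2)/2 , - 4.98, - 2, 0 , sqrt( 2) /6,exp(-1), 5*sqrt (6 ) /6,E,E,pi,sqrt( 10 ),7,8,8 ] 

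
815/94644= 815/94644= 0.01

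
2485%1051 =383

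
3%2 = 1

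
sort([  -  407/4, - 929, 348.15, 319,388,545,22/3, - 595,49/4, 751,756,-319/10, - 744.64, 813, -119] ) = [-929, - 744.64, - 595 , - 119, - 407/4, - 319/10 , 22/3,49/4,319, 348.15,388,545,751,756,813 ]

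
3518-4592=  -1074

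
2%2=0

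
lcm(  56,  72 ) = 504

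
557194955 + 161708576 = 718903531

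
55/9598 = 55/9598 = 0.01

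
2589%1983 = 606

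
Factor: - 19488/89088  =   - 7/32 = - 2^(  -  5)*7^1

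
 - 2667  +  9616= 6949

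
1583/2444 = 1583/2444 = 0.65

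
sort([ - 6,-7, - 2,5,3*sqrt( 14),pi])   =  [-7, - 6 , - 2, pi,5, 3*sqrt( 14 )]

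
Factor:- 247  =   - 13^1*19^1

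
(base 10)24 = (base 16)18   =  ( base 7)33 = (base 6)40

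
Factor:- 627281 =  -  353^1*1777^1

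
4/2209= 4/2209 = 0.00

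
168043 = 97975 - -70068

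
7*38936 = 272552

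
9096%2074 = 800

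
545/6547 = 545/6547  =  0.08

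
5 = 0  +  5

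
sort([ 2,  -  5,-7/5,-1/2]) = [-5,  -  7/5, - 1/2, 2 ] 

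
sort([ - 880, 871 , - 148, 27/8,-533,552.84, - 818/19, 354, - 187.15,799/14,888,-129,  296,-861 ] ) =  [-880,  -  861, - 533,-187.15 ,-148, - 129, - 818/19,  27/8, 799/14,  296, 354,552.84,871 , 888 ] 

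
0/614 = 0= 0.00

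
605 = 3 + 602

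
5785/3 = 1928 + 1/3 = 1928.33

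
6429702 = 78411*82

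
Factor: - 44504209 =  - 3547^1*12547^1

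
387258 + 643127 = 1030385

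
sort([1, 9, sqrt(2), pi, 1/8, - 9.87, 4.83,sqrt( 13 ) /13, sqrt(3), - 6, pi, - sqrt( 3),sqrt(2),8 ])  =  [ - 9.87, -6, - sqrt(3), 1/8 , sqrt(13 )/13, 1,sqrt(2), sqrt( 2),sqrt(3), pi, pi,4.83,8,9]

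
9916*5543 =54964388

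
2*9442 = 18884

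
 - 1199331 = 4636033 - 5835364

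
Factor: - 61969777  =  -17^1*127^1*28703^1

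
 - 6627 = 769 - 7396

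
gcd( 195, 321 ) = 3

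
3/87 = 1/29 = 0.03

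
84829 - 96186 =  - 11357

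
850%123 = 112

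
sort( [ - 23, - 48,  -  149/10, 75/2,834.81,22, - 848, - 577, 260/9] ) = [-848, - 577, - 48, -23,-149/10, 22,260/9,75/2, 834.81] 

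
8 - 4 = 4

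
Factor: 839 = 839^1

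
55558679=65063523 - 9504844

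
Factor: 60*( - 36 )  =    -  2^4*3^3*5^1 = - 2160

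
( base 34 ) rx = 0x3B7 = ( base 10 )951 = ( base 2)1110110111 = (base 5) 12301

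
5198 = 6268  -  1070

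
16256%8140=8116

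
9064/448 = 20 + 13/56 = 20.23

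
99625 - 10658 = 88967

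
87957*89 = 7828173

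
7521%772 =573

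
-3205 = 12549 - 15754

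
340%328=12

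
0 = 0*65206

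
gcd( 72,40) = 8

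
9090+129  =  9219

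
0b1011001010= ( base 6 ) 3150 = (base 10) 714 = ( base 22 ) 1aa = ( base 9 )873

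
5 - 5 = 0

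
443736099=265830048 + 177906051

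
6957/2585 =2 + 1787/2585 = 2.69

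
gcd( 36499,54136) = 1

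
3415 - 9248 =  - 5833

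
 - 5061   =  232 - 5293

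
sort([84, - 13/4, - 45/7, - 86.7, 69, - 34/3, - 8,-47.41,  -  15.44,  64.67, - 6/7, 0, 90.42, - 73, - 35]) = [ - 86.7, - 73,-47.41, - 35,-15.44, - 34/3 , - 8,  -  45/7, - 13/4, - 6/7,0,  64.67,69,84, 90.42 ] 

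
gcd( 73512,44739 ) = 9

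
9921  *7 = 69447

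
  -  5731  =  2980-8711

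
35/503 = 35/503= 0.07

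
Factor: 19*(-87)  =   - 1653=-3^1*19^1*29^1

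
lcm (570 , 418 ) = 6270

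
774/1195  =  774/1195 = 0.65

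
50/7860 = 5/786 = 0.01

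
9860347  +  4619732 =14480079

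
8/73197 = 8/73197  =  0.00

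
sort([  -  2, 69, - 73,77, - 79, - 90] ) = [ - 90, - 79, - 73,-2, 69,77]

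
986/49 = 986/49 = 20.12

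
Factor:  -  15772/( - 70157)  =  2^2*3943^1*70157^ ( - 1)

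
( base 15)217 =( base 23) kc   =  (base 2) 111011000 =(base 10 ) 472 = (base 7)1243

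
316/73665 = 316/73665 = 0.00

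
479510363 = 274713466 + 204796897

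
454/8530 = 227/4265 = 0.05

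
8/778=4/389 = 0.01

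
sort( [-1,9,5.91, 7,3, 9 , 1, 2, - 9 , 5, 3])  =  [ - 9,-1,1, 2  ,  3, 3 , 5, 5.91, 7, 9,9 ]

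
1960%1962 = 1960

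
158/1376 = 79/688 = 0.11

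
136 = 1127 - 991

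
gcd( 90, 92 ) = 2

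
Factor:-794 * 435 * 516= - 2^3*3^2*5^1*29^1*43^1* 397^1 =-178221240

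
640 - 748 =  - 108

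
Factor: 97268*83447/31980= 3^( - 1 ) * 5^( - 1 ) * 7^2*41^( - 1)*131^1*24317^1 = 156090823/615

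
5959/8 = 5959/8 = 744.88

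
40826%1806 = 1094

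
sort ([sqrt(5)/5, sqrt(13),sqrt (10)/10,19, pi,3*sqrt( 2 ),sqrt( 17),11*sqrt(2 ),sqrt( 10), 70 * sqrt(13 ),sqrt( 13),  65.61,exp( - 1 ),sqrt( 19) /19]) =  [sqrt( 19)/19, sqrt( 10)/10 , exp( - 1) , sqrt( 5 ) /5, pi , sqrt( 10 ),sqrt( 13 ),sqrt( 13),sqrt( 17 ), 3*sqrt( 2),11*sqrt( 2 ), 19,65.61,70*sqrt( 13) ]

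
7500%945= 885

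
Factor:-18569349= -3^2 * 23^1*109^1*823^1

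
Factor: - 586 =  - 2^1 *293^1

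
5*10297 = 51485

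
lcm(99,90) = 990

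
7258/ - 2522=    - 3629/1261 = - 2.88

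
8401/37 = 8401/37 = 227.05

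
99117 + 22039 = 121156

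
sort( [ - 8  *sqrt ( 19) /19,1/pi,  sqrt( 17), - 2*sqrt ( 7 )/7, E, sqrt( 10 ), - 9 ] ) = [ - 9, - 8*sqrt( 19)/19, - 2*sqrt( 7 )/7,1/pi,E, sqrt( 10) , sqrt ( 17) ]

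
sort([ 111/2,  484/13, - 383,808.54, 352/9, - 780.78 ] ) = [ - 780.78,-383,484/13, 352/9 , 111/2,  808.54 ]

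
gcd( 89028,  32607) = 9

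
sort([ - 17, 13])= [ - 17,13] 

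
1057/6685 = 151/955 = 0.16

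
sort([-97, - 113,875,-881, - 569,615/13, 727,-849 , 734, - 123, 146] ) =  [ - 881, - 849, -569, - 123, - 113 ,  -  97, 615/13,146,  727, 734, 875]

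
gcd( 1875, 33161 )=1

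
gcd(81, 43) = 1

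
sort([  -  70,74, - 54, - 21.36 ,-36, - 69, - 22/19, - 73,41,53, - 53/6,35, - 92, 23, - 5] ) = [ - 92, - 73, - 70,  -  69,- 54, - 36, - 21.36, - 53/6, - 5, - 22/19,23, 35,41 , 53, 74]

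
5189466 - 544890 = 4644576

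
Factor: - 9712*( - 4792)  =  2^7* 599^1*607^1 = 46539904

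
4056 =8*507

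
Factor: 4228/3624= 2^(-1)*3^( - 1)*7^1= 7/6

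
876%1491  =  876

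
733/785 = 733/785 =0.93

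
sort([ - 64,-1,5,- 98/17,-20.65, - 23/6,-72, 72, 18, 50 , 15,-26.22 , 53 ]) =[-72,-64,-26.22, - 20.65,-98/17,-23/6 ,-1, 5,15,18,50, 53, 72 ] 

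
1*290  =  290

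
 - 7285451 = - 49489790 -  -42204339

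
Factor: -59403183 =-3^1*7^1*83^1 * 173^1 * 197^1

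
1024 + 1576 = 2600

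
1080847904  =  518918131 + 561929773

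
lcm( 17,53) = 901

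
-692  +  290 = -402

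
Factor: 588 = 2^2 * 3^1*7^2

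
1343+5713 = 7056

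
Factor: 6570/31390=3^2 *43^( - 1) = 9/43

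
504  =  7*72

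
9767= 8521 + 1246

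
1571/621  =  1571/621 = 2.53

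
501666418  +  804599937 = 1306266355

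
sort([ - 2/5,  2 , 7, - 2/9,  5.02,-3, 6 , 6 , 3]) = [ - 3, - 2/5, - 2/9,2,  3,5.02, 6, 6,7] 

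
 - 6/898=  - 1 +446/449 = -0.01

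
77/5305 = 77/5305 = 0.01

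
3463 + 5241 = 8704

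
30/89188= 15/44594 = 0.00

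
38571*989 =38146719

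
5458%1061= 153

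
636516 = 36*17681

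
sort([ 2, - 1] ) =[ -1 , 2 ]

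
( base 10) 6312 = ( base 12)37A0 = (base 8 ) 14250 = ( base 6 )45120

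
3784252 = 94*40258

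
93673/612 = 153+37/612=153.06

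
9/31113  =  1/3457 = 0.00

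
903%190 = 143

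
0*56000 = 0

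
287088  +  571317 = 858405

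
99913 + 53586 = 153499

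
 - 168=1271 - 1439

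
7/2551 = 7/2551 = 0.00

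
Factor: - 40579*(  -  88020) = 3571763580 = 2^2*3^3* 5^1*7^1*11^1 *17^1*31^1*163^1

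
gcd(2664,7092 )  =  36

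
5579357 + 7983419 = 13562776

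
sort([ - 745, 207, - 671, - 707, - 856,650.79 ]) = [-856,-745,  -  707, - 671,207, 650.79]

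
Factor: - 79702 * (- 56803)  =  2^1 *7^1  *  43^1 *1321^1*5693^1  =  4527312706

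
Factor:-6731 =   -  53^1*127^1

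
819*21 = 17199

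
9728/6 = 1621 + 1/3 = 1621.33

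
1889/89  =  21+20/89=21.22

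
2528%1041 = 446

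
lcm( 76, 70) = 2660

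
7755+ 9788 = 17543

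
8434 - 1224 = 7210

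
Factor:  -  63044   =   - 2^2*15761^1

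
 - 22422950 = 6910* ( - 3245) 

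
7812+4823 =12635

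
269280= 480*561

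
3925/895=785/179 = 4.39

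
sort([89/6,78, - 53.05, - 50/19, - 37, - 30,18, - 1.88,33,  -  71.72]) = [ - 71.72,-53.05,  -  37,-30,  -  50/19, - 1.88, 89/6,18,33,  78] 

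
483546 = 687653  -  204107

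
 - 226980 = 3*(- 75660 ) 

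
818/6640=409/3320 = 0.12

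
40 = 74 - 34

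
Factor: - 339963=-3^1 * 13^1*23^1 * 379^1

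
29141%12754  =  3633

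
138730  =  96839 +41891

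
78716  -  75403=3313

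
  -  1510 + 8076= 6566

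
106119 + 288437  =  394556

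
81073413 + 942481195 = 1023554608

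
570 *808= 460560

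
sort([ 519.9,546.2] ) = [ 519.9 , 546.2 ]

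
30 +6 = 36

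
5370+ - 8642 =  - 3272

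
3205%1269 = 667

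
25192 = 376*67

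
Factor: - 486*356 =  - 2^3 * 3^5*89^1  =  - 173016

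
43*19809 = 851787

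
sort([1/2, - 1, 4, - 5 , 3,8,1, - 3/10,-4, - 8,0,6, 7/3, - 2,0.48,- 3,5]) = [ - 8, - 5, - 4, - 3,  -  2, - 1,-3/10,0,0.48,1/2, 1,7/3, 3,4,5, 6,8] 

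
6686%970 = 866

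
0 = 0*9747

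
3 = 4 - 1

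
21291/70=304+ 11/70 = 304.16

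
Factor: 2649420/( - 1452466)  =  -2^1*3^2*5^1 * 359^1*17713^( - 1) =- 32310/17713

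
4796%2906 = 1890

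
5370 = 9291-3921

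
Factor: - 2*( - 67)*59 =2^1*59^1*67^1= 7906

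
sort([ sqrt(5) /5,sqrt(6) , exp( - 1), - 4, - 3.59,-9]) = [ - 9,  -  4,-3.59, exp( - 1),sqrt(5) /5,sqrt (6 )]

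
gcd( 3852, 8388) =36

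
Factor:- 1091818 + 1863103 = 3^1*5^1*51419^1 = 771285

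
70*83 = 5810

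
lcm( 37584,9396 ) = 37584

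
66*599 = 39534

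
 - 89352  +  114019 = 24667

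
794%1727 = 794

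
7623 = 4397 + 3226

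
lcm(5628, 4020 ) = 28140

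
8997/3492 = 2999/1164 = 2.58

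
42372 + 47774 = 90146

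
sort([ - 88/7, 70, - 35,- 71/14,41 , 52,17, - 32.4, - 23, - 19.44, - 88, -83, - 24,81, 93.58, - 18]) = [-88 , - 83, - 35, - 32.4, - 24, - 23, - 19.44 , - 18 , - 88/7, - 71/14, 17, 41,  52, 70, 81, 93.58]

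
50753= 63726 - 12973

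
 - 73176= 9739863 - 9813039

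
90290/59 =1530 + 20/59 = 1530.34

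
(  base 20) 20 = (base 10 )40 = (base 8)50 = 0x28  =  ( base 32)18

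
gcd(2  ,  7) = 1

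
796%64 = 28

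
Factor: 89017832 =2^3 * 79^1 * 83^1*1697^1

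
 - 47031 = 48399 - 95430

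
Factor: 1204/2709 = 4/9 = 2^2*3^(- 2)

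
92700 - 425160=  - 332460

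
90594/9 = 10066 = 10066.00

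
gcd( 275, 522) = 1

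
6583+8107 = 14690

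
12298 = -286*( - 43 ) 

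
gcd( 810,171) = 9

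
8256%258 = 0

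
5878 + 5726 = 11604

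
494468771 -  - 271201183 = 765669954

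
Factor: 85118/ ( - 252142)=-53^1*157^(-1) = -  53/157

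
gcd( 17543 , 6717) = 1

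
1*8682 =8682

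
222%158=64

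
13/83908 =13/83908=0.00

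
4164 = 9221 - 5057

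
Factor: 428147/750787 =428147^1 * 750787^ (-1 ) 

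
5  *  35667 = 178335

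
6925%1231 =770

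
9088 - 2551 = 6537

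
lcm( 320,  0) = 0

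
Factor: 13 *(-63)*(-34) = 27846= 2^1*3^2*7^1* 13^1*17^1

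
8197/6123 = 1 + 2074/6123  =  1.34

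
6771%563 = 15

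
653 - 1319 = - 666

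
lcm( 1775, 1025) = 72775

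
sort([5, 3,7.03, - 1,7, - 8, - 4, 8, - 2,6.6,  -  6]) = [ - 8, - 6,-4, - 2, - 1,  3 , 5, 6.6, 7, 7.03, 8 ]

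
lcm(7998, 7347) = 631842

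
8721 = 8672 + 49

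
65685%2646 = 2181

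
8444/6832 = 1 + 403/1708 = 1.24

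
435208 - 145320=289888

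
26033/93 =26033/93 =279.92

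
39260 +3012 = 42272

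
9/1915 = 9/1915 = 0.00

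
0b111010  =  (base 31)1R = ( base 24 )2A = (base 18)34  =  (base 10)58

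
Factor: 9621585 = 3^5 * 5^1*7919^1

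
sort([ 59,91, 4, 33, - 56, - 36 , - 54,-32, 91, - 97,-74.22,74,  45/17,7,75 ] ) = [ - 97, - 74.22, - 56,-54, - 36, - 32,45/17,4, 7, 33, 59, 74, 75, 91, 91]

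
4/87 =4/87 = 0.05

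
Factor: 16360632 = 2^3 *3^2*227231^1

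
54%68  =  54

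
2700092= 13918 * 194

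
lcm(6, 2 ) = 6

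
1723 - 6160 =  - 4437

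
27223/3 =9074 + 1/3= 9074.33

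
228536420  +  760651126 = 989187546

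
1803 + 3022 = 4825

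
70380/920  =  153/2  =  76.50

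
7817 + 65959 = 73776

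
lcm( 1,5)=5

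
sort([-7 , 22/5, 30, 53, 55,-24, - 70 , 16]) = [ - 70, - 24, - 7,  22/5 , 16,30,53,55]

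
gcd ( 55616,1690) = 2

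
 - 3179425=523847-3703272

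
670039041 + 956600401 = 1626639442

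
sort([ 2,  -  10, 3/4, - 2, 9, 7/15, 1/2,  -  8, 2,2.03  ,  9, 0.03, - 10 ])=[  -  10, - 10, - 8, - 2, 0.03,  7/15,  1/2, 3/4, 2,2, 2.03,  9,9] 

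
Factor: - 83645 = -5^1 * 16729^1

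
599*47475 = 28437525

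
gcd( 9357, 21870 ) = 3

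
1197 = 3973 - 2776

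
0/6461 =0 = 0.00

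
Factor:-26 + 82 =2^3*7^1  =  56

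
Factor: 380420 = 2^2*5^1*23^1*827^1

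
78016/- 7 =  - 78016/7= -11145.14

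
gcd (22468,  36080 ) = 164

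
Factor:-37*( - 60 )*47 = 2^2* 3^1*5^1*37^1*47^1 = 104340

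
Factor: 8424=2^3*3^4*13^1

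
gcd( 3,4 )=1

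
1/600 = 1/600 =0.00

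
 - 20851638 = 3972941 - 24824579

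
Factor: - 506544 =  - 2^4*3^1*61^1*173^1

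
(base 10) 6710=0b1101000110110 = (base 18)12CE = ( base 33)65B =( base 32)6hm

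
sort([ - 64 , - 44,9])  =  [ - 64, - 44, 9 ]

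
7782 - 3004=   4778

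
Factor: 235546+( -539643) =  -41^1*7417^1 = - 304097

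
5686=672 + 5014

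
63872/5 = 12774 + 2/5 = 12774.40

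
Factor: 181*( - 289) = - 52309 = - 17^2*181^1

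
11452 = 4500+6952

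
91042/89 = 1022  +  84/89 = 1022.94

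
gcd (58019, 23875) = 1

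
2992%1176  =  640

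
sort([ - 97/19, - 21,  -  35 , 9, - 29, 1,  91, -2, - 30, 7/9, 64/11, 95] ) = [ - 35, - 30, - 29, - 21, - 97/19, - 2,  7/9, 1,64/11,  9, 91,95] 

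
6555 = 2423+4132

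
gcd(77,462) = 77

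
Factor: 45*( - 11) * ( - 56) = 27720 = 2^3*3^2*5^1*7^1*11^1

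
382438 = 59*6482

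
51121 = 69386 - 18265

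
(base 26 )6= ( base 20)6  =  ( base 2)110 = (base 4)12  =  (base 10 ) 6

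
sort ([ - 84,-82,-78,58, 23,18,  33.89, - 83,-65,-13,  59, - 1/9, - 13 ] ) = [ - 84, - 83, - 82, - 78,-65 ,-13, - 13,-1/9,18, 23,33.89, 58,59 ] 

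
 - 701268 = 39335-740603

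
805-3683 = -2878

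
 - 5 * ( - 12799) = 63995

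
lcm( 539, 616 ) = 4312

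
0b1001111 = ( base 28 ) 2N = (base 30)2j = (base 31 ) 2h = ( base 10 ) 79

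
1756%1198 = 558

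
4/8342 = 2/4171 = 0.00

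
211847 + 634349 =846196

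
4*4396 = 17584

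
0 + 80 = 80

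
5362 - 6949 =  - 1587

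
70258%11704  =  34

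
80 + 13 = 93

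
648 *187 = 121176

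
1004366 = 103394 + 900972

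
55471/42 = 1320 + 31/42 =1320.74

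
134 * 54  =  7236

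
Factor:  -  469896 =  - 2^3*3^1*7^1*2797^1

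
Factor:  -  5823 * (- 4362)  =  2^1*3^3* 647^1*727^1 = 25399926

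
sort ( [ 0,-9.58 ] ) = [-9.58, 0]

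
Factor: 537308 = 2^2*134327^1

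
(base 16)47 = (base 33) 25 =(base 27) 2H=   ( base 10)71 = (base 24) 2N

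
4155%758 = 365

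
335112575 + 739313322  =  1074425897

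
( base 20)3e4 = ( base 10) 1484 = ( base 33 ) 1BW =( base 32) 1EC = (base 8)2714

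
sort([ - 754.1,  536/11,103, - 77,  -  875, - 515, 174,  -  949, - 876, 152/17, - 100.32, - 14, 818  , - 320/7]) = [  -  949, - 876,-875, - 754.1,- 515,  -  100.32,  -  77, - 320/7,-14,152/17,536/11, 103 , 174,818 ] 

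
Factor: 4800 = 2^6*3^1*5^2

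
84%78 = 6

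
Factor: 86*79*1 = 6794= 2^1 * 43^1*79^1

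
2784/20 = 696/5= 139.20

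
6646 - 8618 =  - 1972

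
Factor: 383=383^1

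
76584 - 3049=73535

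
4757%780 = 77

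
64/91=64/91 =0.70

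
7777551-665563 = 7111988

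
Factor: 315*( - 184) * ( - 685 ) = 39702600 = 2^3*3^2*5^2*7^1*23^1 * 137^1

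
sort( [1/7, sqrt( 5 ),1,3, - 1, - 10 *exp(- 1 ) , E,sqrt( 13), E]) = [ - 10*exp( - 1), - 1,1/7, 1, sqrt( 5 ), E, E, 3 , sqrt( 13 )]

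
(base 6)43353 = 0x1755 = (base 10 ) 5973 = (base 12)3559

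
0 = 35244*0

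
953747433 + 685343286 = 1639090719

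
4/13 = 4/13 = 0.31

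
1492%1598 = 1492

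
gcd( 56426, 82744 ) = 2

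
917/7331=917/7331 = 0.13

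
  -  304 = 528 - 832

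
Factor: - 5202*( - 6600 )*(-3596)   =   - 2^6 *3^3* 5^2 *11^1*17^2*29^1 * 31^1 = - 123462187200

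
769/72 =769/72  =  10.68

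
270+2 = 272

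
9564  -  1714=7850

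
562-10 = 552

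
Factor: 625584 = 2^4 * 3^1*13033^1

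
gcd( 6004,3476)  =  316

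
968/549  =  968/549 = 1.76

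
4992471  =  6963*717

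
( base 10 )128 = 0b10000000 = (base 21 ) 62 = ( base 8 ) 200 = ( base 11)107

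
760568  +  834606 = 1595174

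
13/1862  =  13/1862 = 0.01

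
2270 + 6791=9061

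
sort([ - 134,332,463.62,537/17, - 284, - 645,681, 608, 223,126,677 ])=[  -  645, - 284, - 134,537/17, 126, 223,332,463.62,608,677 , 681 ] 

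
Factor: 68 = 2^2  *17^1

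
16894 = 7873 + 9021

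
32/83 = 32/83 = 0.39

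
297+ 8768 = 9065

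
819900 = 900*911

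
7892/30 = 3946/15 = 263.07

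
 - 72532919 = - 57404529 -15128390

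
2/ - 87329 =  - 1 + 87327/87329 = - 0.00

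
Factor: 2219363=61^1*36383^1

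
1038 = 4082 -3044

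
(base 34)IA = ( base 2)1001101110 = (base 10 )622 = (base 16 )26e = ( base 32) JE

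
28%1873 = 28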